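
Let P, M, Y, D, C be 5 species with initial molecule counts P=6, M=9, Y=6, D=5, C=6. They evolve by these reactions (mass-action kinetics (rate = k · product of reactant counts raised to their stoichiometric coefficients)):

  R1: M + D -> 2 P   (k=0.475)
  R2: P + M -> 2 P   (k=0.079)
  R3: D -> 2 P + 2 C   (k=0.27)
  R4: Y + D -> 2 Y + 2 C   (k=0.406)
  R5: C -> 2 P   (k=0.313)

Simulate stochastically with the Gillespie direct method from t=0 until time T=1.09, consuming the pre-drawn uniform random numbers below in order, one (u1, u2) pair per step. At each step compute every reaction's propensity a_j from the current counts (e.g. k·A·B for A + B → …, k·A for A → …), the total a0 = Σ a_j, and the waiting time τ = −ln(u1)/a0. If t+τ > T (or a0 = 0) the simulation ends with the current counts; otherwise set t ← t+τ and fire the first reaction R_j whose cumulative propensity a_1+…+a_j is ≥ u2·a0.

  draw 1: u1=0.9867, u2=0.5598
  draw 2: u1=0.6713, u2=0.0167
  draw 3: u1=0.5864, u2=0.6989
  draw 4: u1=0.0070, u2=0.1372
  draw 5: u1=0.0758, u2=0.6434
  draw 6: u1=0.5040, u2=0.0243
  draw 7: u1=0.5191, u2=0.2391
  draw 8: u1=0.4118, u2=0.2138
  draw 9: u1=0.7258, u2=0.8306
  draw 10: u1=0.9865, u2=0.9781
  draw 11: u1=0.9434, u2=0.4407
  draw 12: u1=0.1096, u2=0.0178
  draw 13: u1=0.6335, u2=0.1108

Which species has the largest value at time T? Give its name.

t=0.000: P=6 M=9 Y=6 D=5 C=6
Draw 1: a1=21.375, a2=4.266, a3=1.350, a4=12.180, a5=1.878, a0=41.049; τ=−ln(0.9867)/41.049=0.000 → t=0.000; u2·a0=0.5598·41.049=22.979; a1=21.375 < 22.979 ≤ a1+a2=25.641 → R2 fires; P=7 M=8 Y=6 D=5 C=6
Draw 2: a1=19.000, a2=4.424, a3=1.350, a4=12.180, a5=1.878, a0=38.832; τ=−ln(0.6713)/38.832=0.010 → t=0.011; u2·a0=0.0167·38.832=0.648 ≤ a1=19.000 → R1 fires; P=9 M=7 Y=6 D=4 C=6
Draw 3: a1=13.300, a2=4.977, a3=1.080, a4=9.744, a5=1.878, a0=30.979; τ=−ln(0.5864)/30.979=0.017 → t=0.028; u2·a0=0.6989·30.979=21.651; a1+…+a3=19.357 < 21.651 ≤ a1+…+a4=29.101 → R4 fires; P=9 M=7 Y=7 D=3 C=8
Draw 4: a1=9.975, a2=4.977, a3=0.810, a4=8.526, a5=2.504, a0=26.792; τ=−ln(0.0070)/26.792=0.185 → t=0.213; u2·a0=0.1372·26.792=3.676 ≤ a1=9.975 → R1 fires; P=11 M=6 Y=7 D=2 C=8
Draw 5: a1=5.700, a2=5.214, a3=0.540, a4=5.684, a5=2.504, a0=19.642; τ=−ln(0.0758)/19.642=0.131 → t=0.344; u2·a0=0.6434·19.642=12.638; a1+…+a3=11.454 < 12.638 ≤ a1+…+a4=17.138 → R4 fires; P=11 M=6 Y=8 D=1 C=10
Draw 6: a1=2.850, a2=5.214, a3=0.270, a4=3.248, a5=3.130, a0=14.712; τ=−ln(0.5040)/14.712=0.047 → t=0.391; u2·a0=0.0243·14.712=0.358 ≤ a1=2.850 → R1 fires; P=13 M=5 Y=8 D=0 C=10
Draw 7: a1=0.000, a2=5.135, a3=0.000, a4=0.000, a5=3.130, a0=8.265; τ=−ln(0.5191)/8.265=0.079 → t=0.470; u2·a0=0.2391·8.265=1.976; a1=0.000 < 1.976 ≤ a1+a2=5.135 → R2 fires; P=14 M=4 Y=8 D=0 C=10
Draw 8: a1=0.000, a2=4.424, a3=0.000, a4=0.000, a5=3.130, a0=7.554; τ=−ln(0.4118)/7.554=0.117 → t=0.588; u2·a0=0.2138·7.554=1.615; a1=0.000 < 1.615 ≤ a1+a2=4.424 → R2 fires; P=15 M=3 Y=8 D=0 C=10
Draw 9: a1=0.000, a2=3.555, a3=0.000, a4=0.000, a5=3.130, a0=6.685; τ=−ln(0.7258)/6.685=0.048 → t=0.636; u2·a0=0.8306·6.685=5.553; a1+…+a4=3.555 < 5.553 ≤ a1+…+a5=6.685 → R5 fires; P=17 M=3 Y=8 D=0 C=9
Draw 10: a1=0.000, a2=4.029, a3=0.000, a4=0.000, a5=2.817, a0=6.846; τ=−ln(0.9865)/6.846=0.002 → t=0.638; u2·a0=0.9781·6.846=6.696; a1+…+a4=4.029 < 6.696 ≤ a1+…+a5=6.846 → R5 fires; P=19 M=3 Y=8 D=0 C=8
Draw 11: a1=0.000, a2=4.503, a3=0.000, a4=0.000, a5=2.504, a0=7.007; τ=−ln(0.9434)/7.007=0.008 → t=0.646; u2·a0=0.4407·7.007=3.088; a1=0.000 < 3.088 ≤ a1+a2=4.503 → R2 fires; P=20 M=2 Y=8 D=0 C=8
Draw 12: a1=0.000, a2=3.160, a3=0.000, a4=0.000, a5=2.504, a0=5.664; τ=−ln(0.1096)/5.664=0.390 → t=1.036; u2·a0=0.0178·5.664=0.101; a1=0.000 < 0.101 ≤ a1+a2=3.160 → R2 fires; P=21 M=1 Y=8 D=0 C=8
Draw 13: a1=0.000, a2=1.659, a3=0.000, a4=0.000, a5=2.504, a0=4.163; τ=−ln(0.6335)/4.163=0.110 → t=1.146 > T=1.09: stop.
At T=1.09: P=21 M=1 Y=8 D=0 C=8; the largest is P.

Dominant species at T: P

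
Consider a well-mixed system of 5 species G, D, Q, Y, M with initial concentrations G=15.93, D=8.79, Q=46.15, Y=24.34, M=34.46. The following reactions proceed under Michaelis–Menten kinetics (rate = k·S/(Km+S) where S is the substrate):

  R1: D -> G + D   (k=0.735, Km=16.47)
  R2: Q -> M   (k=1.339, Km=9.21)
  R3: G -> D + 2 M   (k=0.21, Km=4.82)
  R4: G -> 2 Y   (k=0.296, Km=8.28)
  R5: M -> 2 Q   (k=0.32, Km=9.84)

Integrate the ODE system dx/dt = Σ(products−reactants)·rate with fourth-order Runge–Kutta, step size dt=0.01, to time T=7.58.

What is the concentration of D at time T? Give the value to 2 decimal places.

D at T = 10.01

RK4 with dt=0.01: 758 steps to T=7.58. Trajectory (selected grid times):
t=0.00: G=15.93 D=8.79 Q=46.15 Y=24.34 M=34.46
t=0.84: G=15.85 D=8.93 Q=45.63 Y=24.67 M=35.46
t=1.68: G=15.77 D=9.06 Q=45.12 Y=24.99 M=36.45
t=2.53: G=15.69 D=9.20 Q=44.61 Y=25.32 M=37.45
t=3.37: G=15.61 D=9.33 Q=44.10 Y=25.65 M=38.44
t=4.21: G=15.54 D=9.47 Q=43.60 Y=25.97 M=39.43
t=5.05: G=15.47 D=9.60 Q=43.10 Y=26.30 M=40.41
t=5.90: G=15.40 D=9.74 Q=42.61 Y=26.62 M=41.40
t=6.74: G=15.34 D=9.87 Q=42.12 Y=26.95 M=42.37
t=7.58: G=15.27 D=10.01 Q=41.63 Y=27.27 M=43.34
Read off D at T=7.58: 10.01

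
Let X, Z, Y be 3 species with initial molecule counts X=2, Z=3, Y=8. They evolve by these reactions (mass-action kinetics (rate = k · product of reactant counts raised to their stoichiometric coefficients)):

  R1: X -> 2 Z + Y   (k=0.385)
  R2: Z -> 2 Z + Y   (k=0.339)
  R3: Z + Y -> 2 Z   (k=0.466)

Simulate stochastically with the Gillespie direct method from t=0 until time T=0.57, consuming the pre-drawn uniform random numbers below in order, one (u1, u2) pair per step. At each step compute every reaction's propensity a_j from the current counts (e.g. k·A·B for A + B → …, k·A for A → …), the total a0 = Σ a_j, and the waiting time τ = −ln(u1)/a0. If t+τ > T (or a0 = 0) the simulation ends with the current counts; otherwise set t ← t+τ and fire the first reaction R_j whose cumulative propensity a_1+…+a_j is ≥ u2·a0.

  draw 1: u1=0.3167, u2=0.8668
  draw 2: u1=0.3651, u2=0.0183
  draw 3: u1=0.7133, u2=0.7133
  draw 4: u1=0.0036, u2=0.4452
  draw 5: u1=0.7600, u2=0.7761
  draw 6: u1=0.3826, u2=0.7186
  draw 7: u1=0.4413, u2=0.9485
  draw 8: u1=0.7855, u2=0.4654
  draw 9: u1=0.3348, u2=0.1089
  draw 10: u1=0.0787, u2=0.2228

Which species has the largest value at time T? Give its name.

Dominant species at T: Z

t=0.000: X=2 Z=3 Y=8
Draw 1: a1=0.770, a2=1.017, a3=11.184, a0=12.971; τ=−ln(0.3167)/12.971=0.089 → t=0.089; u2·a0=0.8668·12.971=11.243; a1+a2=1.787 < 11.243 ≤ a1+…+a3=12.971 → R3 fires; X=2 Z=4 Y=7
Draw 2: a1=0.770, a2=1.356, a3=13.048, a0=15.174; τ=−ln(0.3651)/15.174=0.066 → t=0.155; u2·a0=0.0183·15.174=0.278 ≤ a1=0.770 → R1 fires; X=1 Z=6 Y=8
Draw 3: a1=0.385, a2=2.034, a3=22.368, a0=24.787; τ=−ln(0.7133)/24.787=0.014 → t=0.169; u2·a0=0.7133·24.787=17.681; a1+a2=2.419 < 17.681 ≤ a1+…+a3=24.787 → R3 fires; X=1 Z=7 Y=7
Draw 4: a1=0.385, a2=2.373, a3=22.834, a0=25.592; τ=−ln(0.0036)/25.592=0.220 → t=0.389; u2·a0=0.4452·25.592=11.394; a1+a2=2.758 < 11.394 ≤ a1+…+a3=25.592 → R3 fires; X=1 Z=8 Y=6
Draw 5: a1=0.385, a2=2.712, a3=22.368, a0=25.465; τ=−ln(0.7600)/25.465=0.011 → t=0.399; u2·a0=0.7761·25.465=19.763; a1+a2=3.097 < 19.763 ≤ a1+…+a3=25.465 → R3 fires; X=1 Z=9 Y=5
Draw 6: a1=0.385, a2=3.051, a3=20.970, a0=24.406; τ=−ln(0.3826)/24.406=0.039 → t=0.439; u2·a0=0.7186·24.406=17.538; a1+a2=3.436 < 17.538 ≤ a1+…+a3=24.406 → R3 fires; X=1 Z=10 Y=4
Draw 7: a1=0.385, a2=3.390, a3=18.640, a0=22.415; τ=−ln(0.4413)/22.415=0.036 → t=0.475; u2·a0=0.9485·22.415=21.261; a1+a2=3.775 < 21.261 ≤ a1+…+a3=22.415 → R3 fires; X=1 Z=11 Y=3
Draw 8: a1=0.385, a2=3.729, a3=15.378, a0=19.492; τ=−ln(0.7855)/19.492=0.012 → t=0.488; u2·a0=0.4654·19.492=9.072; a1+a2=4.114 < 9.072 ≤ a1+…+a3=19.492 → R3 fires; X=1 Z=12 Y=2
Draw 9: a1=0.385, a2=4.068, a3=11.184, a0=15.637; τ=−ln(0.3348)/15.637=0.070 → t=0.558; u2·a0=0.1089·15.637=1.703; a1=0.385 < 1.703 ≤ a1+a2=4.453 → R2 fires; X=1 Z=13 Y=3
Draw 10: a1=0.385, a2=4.407, a3=18.174, a0=22.966; τ=−ln(0.0787)/22.966=0.111 → t=0.668 > T=0.57: stop.
At T=0.57: X=1 Z=13 Y=3; the largest is Z.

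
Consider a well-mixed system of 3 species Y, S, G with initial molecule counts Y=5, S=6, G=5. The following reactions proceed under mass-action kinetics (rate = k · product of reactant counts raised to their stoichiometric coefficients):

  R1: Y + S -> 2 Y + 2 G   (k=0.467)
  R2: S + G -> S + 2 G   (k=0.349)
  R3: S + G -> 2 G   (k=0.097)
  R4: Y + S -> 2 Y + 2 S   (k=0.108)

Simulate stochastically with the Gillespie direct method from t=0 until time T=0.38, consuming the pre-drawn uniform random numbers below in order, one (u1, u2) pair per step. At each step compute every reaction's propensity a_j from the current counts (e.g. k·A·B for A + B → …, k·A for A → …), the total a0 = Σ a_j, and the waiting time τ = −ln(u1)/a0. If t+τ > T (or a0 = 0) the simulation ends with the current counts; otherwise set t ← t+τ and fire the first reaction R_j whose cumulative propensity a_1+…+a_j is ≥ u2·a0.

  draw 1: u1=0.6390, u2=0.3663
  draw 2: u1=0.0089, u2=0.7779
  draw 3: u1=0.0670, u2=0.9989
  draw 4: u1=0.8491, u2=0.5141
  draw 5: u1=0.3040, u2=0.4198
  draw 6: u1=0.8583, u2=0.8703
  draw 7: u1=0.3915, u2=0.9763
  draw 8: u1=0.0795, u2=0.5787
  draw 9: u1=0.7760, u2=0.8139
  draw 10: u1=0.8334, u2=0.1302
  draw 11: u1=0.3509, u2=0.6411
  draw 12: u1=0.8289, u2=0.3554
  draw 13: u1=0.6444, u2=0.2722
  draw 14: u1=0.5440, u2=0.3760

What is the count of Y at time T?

Y at T = 10

t=0.000: Y=5 S=6 G=5
Draw 1: a1=14.010, a2=10.470, a3=2.910, a4=3.240, a0=30.630; τ=−ln(0.6390)/30.630=0.015 → t=0.015; u2·a0=0.3663·30.630=11.220 ≤ a1=14.010 → R1 fires; Y=6 S=5 G=7
Draw 2: a1=14.010, a2=12.215, a3=3.395, a4=3.240, a0=32.860; τ=−ln(0.0089)/32.860=0.144 → t=0.158; u2·a0=0.7779·32.860=25.562; a1=14.010 < 25.562 ≤ a1+a2=26.225 → R2 fires; Y=6 S=5 G=8
Draw 3: a1=14.010, a2=13.960, a3=3.880, a4=3.240, a0=35.090; τ=−ln(0.0670)/35.090=0.077 → t=0.235; u2·a0=0.9989·35.090=35.051; a1+…+a3=31.850 < 35.051 ≤ a1+…+a4=35.090 → R4 fires; Y=7 S=6 G=8
Draw 4: a1=19.614, a2=16.752, a3=4.656, a4=4.536, a0=45.558; τ=−ln(0.8491)/45.558=0.004 → t=0.239; u2·a0=0.5141·45.558=23.421; a1=19.614 < 23.421 ≤ a1+a2=36.366 → R2 fires; Y=7 S=6 G=9
Draw 5: a1=19.614, a2=18.846, a3=5.238, a4=4.536, a0=48.234; τ=−ln(0.3040)/48.234=0.025 → t=0.264; u2·a0=0.4198·48.234=20.249; a1=19.614 < 20.249 ≤ a1+a2=38.460 → R2 fires; Y=7 S=6 G=10
Draw 6: a1=19.614, a2=20.940, a3=5.820, a4=4.536, a0=50.910; τ=−ln(0.8583)/50.910=0.003 → t=0.267; u2·a0=0.8703·50.910=44.307; a1+a2=40.554 < 44.307 ≤ a1+…+a3=46.374 → R3 fires; Y=7 S=5 G=11
Draw 7: a1=16.345, a2=19.195, a3=5.335, a4=3.780, a0=44.655; τ=−ln(0.3915)/44.655=0.021 → t=0.288; u2·a0=0.9763·44.655=43.597; a1+…+a3=40.875 < 43.597 ≤ a1+…+a4=44.655 → R4 fires; Y=8 S=6 G=11
Draw 8: a1=22.416, a2=23.034, a3=6.402, a4=5.184, a0=57.036; τ=−ln(0.0795)/57.036=0.044 → t=0.332; u2·a0=0.5787·57.036=33.007; a1=22.416 < 33.007 ≤ a1+a2=45.450 → R2 fires; Y=8 S=6 G=12
Draw 9: a1=22.416, a2=25.128, a3=6.984, a4=5.184, a0=59.712; τ=−ln(0.7760)/59.712=0.004 → t=0.336; u2·a0=0.8139·59.712=48.600; a1+a2=47.544 < 48.600 ≤ a1+…+a3=54.528 → R3 fires; Y=8 S=5 G=13
Draw 10: a1=18.680, a2=22.685, a3=6.305, a4=4.320, a0=51.990; τ=−ln(0.8334)/51.990=0.004 → t=0.340; u2·a0=0.1302·51.990=6.769 ≤ a1=18.680 → R1 fires; Y=9 S=4 G=15
Draw 11: a1=16.812, a2=20.940, a3=5.820, a4=3.888, a0=47.460; τ=−ln(0.3509)/47.460=0.022 → t=0.362; u2·a0=0.6411·47.460=30.427; a1=16.812 < 30.427 ≤ a1+a2=37.752 → R2 fires; Y=9 S=4 G=16
Draw 12: a1=16.812, a2=22.336, a3=6.208, a4=3.888, a0=49.244; τ=−ln(0.8289)/49.244=0.004 → t=0.366; u2·a0=0.3554·49.244=17.501; a1=16.812 < 17.501 ≤ a1+a2=39.148 → R2 fires; Y=9 S=4 G=17
Draw 13: a1=16.812, a2=23.732, a3=6.596, a4=3.888, a0=51.028; τ=−ln(0.6444)/51.028=0.009 → t=0.374; u2·a0=0.2722·51.028=13.890 ≤ a1=16.812 → R1 fires; Y=10 S=3 G=19
Draw 14: a1=14.010, a2=19.893, a3=5.529, a4=3.240, a0=42.672; τ=−ln(0.5440)/42.672=0.014 → t=0.389 > T=0.38: stop.
Read off Y at T=0.38: 10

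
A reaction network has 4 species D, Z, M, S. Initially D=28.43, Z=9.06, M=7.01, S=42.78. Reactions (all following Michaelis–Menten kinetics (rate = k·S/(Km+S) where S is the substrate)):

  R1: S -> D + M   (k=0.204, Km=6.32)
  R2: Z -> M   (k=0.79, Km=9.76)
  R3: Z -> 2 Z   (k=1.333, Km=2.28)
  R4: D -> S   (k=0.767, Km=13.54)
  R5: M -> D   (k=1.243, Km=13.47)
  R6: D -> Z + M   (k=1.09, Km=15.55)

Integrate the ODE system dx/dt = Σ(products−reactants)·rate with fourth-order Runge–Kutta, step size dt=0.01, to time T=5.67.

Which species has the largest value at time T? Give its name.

RK4 with dt=0.01: 567 steps to T=5.67. Trajectory (selected grid times):
t=0.00: D=28.43 Z=9.06 M=7.01 S=42.78
t=0.63: D=28.05 Z=9.93 M=7.54 S=42.99
t=1.26: D=27.68 Z=10.81 M=8.06 S=43.21
t=1.89: D=27.33 Z=11.68 M=8.58 S=43.42
t=2.52: D=26.99 Z=12.55 M=9.09 S=43.63
t=3.15: D=26.67 Z=13.41 M=9.60 S=43.84
t=3.78: D=26.36 Z=14.27 M=10.11 S=44.05
t=4.41: D=26.06 Z=15.13 M=10.61 S=44.25
t=5.04: D=25.78 Z=15.99 M=11.11 S=44.46
t=5.67: D=25.51 Z=16.84 M=11.60 S=44.66
At T=5.67: D=25.51 Z=16.84 M=11.60 S=44.66; the largest is S.

Dominant species at T: S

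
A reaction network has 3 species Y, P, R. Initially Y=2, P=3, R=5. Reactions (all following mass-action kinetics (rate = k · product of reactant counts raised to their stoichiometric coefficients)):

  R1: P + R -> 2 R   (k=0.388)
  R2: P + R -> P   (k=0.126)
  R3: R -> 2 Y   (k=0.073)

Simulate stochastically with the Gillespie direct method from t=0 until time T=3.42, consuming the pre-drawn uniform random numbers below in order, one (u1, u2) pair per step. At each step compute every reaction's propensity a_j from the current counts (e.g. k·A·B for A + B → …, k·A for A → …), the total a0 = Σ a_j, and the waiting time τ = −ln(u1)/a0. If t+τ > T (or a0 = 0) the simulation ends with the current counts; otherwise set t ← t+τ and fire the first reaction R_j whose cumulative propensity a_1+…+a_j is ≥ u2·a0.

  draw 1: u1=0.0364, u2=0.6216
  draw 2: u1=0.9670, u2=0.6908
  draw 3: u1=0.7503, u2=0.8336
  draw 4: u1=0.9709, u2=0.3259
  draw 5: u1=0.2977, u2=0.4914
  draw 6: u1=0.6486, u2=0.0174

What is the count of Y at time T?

t=0.000: Y=2 P=3 R=5
Draw 1: a1=5.820, a2=1.890, a3=0.365, a0=8.075; τ=−ln(0.0364)/8.075=0.410 → t=0.410; u2·a0=0.6216·8.075=5.019 ≤ a1=5.820 → R1 fires; Y=2 P=2 R=6
Draw 2: a1=4.656, a2=1.512, a3=0.438, a0=6.606; τ=−ln(0.9670)/6.606=0.005 → t=0.415; u2·a0=0.6908·6.606=4.563 ≤ a1=4.656 → R1 fires; Y=2 P=1 R=7
Draw 3: a1=2.716, a2=0.882, a3=0.511, a0=4.109; τ=−ln(0.7503)/4.109=0.070 → t=0.485; u2·a0=0.8336·4.109=3.425; a1=2.716 < 3.425 ≤ a1+a2=3.598 → R2 fires; Y=2 P=1 R=6
Draw 4: a1=2.328, a2=0.756, a3=0.438, a0=3.522; τ=−ln(0.9709)/3.522=0.008 → t=0.494; u2·a0=0.3259·3.522=1.148 ≤ a1=2.328 → R1 fires; Y=2 P=0 R=7
Draw 5: a1=0.000, a2=0.000, a3=0.511, a0=0.511; τ=−ln(0.2977)/0.511=2.371 → t=2.865; u2·a0=0.4914·0.511=0.251; a1+a2=0.000 < 0.251 ≤ a1+…+a3=0.511 → R3 fires; Y=4 P=0 R=6
Draw 6: a1=0.000, a2=0.000, a3=0.438, a0=0.438; τ=−ln(0.6486)/0.438=0.988 → t=3.853 > T=3.42: stop.
Read off Y at T=3.42: 4

Y at T = 4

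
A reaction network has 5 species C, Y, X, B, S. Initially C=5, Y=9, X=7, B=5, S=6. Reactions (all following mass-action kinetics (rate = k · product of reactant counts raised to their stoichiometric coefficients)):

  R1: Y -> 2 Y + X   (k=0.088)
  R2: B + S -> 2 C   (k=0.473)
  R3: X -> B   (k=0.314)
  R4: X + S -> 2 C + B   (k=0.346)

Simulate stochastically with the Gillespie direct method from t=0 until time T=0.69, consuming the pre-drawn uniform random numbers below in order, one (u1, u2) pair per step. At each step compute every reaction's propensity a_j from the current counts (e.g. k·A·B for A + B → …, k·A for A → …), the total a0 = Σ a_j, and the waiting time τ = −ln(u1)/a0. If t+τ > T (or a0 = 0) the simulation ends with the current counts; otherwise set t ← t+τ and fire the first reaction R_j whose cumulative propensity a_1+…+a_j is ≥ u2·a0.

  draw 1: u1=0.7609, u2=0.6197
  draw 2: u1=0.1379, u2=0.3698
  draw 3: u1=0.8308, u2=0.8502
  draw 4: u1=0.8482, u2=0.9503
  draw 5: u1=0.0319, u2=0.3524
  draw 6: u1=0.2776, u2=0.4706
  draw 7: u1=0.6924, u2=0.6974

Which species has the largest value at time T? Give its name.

t=0.000: C=5 Y=9 X=7 B=5 S=6
Draw 1: a1=0.792, a2=14.190, a3=2.198, a4=14.532, a0=31.712; τ=−ln(0.7609)/31.712=0.009 → t=0.009; u2·a0=0.6197·31.712=19.652; a1+…+a3=17.180 < 19.652 ≤ a1+…+a4=31.712 → R4 fires; C=7 Y=9 X=6 B=6 S=5
Draw 2: a1=0.792, a2=14.190, a3=1.884, a4=10.380, a0=27.246; τ=−ln(0.1379)/27.246=0.073 → t=0.081; u2·a0=0.3698·27.246=10.076; a1=0.792 < 10.076 ≤ a1+a2=14.982 → R2 fires; C=9 Y=9 X=6 B=5 S=4
Draw 3: a1=0.792, a2=9.460, a3=1.884, a4=8.304, a0=20.440; τ=−ln(0.8308)/20.440=0.009 → t=0.090; u2·a0=0.8502·20.440=17.378; a1+…+a3=12.136 < 17.378 ≤ a1+…+a4=20.440 → R4 fires; C=11 Y=9 X=5 B=6 S=3
Draw 4: a1=0.792, a2=8.514, a3=1.570, a4=5.190, a0=16.066; τ=−ln(0.8482)/16.066=0.010 → t=0.101; u2·a0=0.9503·16.066=15.268; a1+…+a3=10.876 < 15.268 ≤ a1+…+a4=16.066 → R4 fires; C=13 Y=9 X=4 B=7 S=2
Draw 5: a1=0.792, a2=6.622, a3=1.256, a4=2.768, a0=11.438; τ=−ln(0.0319)/11.438=0.301 → t=0.402; u2·a0=0.3524·11.438=4.031; a1=0.792 < 4.031 ≤ a1+a2=7.414 → R2 fires; C=15 Y=9 X=4 B=6 S=1
Draw 6: a1=0.792, a2=2.838, a3=1.256, a4=1.384, a0=6.270; τ=−ln(0.2776)/6.270=0.204 → t=0.606; u2·a0=0.4706·6.270=2.951; a1=0.792 < 2.951 ≤ a1+a2=3.630 → R2 fires; C=17 Y=9 X=4 B=5 S=0
Draw 7: a1=0.792, a2=0.000, a3=1.256, a4=0.000, a0=2.048; τ=−ln(0.6924)/2.048=0.179 → t=0.786 > T=0.69: stop.
At T=0.69: C=17 Y=9 X=4 B=5 S=0; the largest is C.

Dominant species at T: C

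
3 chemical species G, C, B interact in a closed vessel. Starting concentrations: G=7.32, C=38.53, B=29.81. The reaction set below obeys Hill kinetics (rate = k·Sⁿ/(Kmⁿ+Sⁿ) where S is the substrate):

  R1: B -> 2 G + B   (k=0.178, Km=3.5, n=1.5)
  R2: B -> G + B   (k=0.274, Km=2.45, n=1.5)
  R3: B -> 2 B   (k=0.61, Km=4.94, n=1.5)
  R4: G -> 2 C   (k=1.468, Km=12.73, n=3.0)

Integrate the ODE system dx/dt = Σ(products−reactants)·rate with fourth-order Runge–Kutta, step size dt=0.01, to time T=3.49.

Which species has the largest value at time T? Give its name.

Dominant species at T: C

RK4 with dt=0.01: 349 steps to T=3.49. Trajectory (selected grid times):
t=0.00: G=7.32 C=38.53 B=29.81
t=0.39: G=7.46 C=38.72 B=30.03
t=0.78: G=7.60 C=38.91 B=30.26
t=1.16: G=7.74 C=39.11 B=30.47
t=1.55: G=7.87 C=39.33 B=30.70
t=1.94: G=7.99 C=39.55 B=30.92
t=2.33: G=8.12 C=39.78 B=31.14
t=2.71: G=8.23 C=40.02 B=31.36
t=3.10: G=8.35 C=40.26 B=31.59
t=3.49: G=8.46 C=40.52 B=31.81
At T=3.49: G=8.46 C=40.52 B=31.81; the largest is C.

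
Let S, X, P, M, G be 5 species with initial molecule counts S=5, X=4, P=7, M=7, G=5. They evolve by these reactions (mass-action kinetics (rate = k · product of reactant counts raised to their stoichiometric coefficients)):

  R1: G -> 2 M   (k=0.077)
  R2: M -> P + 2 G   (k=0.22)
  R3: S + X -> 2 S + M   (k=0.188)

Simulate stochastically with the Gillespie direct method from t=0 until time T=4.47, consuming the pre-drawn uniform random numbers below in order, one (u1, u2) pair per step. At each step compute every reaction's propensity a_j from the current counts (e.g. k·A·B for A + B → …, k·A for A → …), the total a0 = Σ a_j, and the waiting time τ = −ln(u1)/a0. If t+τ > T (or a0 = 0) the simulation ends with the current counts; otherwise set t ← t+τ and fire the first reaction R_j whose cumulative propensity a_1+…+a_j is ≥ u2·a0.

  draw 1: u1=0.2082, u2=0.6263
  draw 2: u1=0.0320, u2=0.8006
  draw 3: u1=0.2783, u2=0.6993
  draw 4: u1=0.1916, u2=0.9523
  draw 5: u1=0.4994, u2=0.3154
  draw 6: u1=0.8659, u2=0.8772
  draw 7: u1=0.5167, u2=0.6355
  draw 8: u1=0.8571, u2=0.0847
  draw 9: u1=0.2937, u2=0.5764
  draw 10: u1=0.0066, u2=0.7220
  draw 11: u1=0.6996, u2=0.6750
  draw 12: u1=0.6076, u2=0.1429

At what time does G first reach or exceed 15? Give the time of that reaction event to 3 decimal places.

t=0.000: S=5 X=4 P=7 M=7 G=5
Draw 1: a1=0.385, a2=1.540, a3=3.760, a0=5.685; τ=−ln(0.2082)/5.685=0.276 → t=0.276; u2·a0=0.6263·5.685=3.561; a1+a2=1.925 < 3.561 ≤ a1+…+a3=5.685 → R3 fires; S=6 X=3 P=7 M=8 G=5
Draw 2: a1=0.385, a2=1.760, a3=3.384, a0=5.529; τ=−ln(0.0320)/5.529=0.623 → t=0.899; u2·a0=0.8006·5.529=4.427; a1+a2=2.145 < 4.427 ≤ a1+…+a3=5.529 → R3 fires; S=7 X=2 P=7 M=9 G=5
Draw 3: a1=0.385, a2=1.980, a3=2.632, a0=4.997; τ=−ln(0.2783)/4.997=0.256 → t=1.155; u2·a0=0.6993·4.997=3.494; a1+a2=2.365 < 3.494 ≤ a1+…+a3=4.997 → R3 fires; S=8 X=1 P=7 M=10 G=5
Draw 4: a1=0.385, a2=2.200, a3=1.504, a0=4.089; τ=−ln(0.1916)/4.089=0.404 → t=1.559; u2·a0=0.9523·4.089=3.894; a1+a2=2.585 < 3.894 ≤ a1+…+a3=4.089 → R3 fires; S=9 X=0 P=7 M=11 G=5
Draw 5: a1=0.385, a2=2.420, a3=0.000, a0=2.805; τ=−ln(0.4994)/2.805=0.248 → t=1.806; u2·a0=0.3154·2.805=0.885; a1=0.385 < 0.885 ≤ a1+a2=2.805 → R2 fires; S=9 X=0 P=8 M=10 G=7
Draw 6: a1=0.539, a2=2.200, a3=0.000, a0=2.739; τ=−ln(0.8659)/2.739=0.053 → t=1.859; u2·a0=0.8772·2.739=2.403; a1=0.539 < 2.403 ≤ a1+a2=2.739 → R2 fires; S=9 X=0 P=9 M=9 G=9
Draw 7: a1=0.693, a2=1.980, a3=0.000, a0=2.673; τ=−ln(0.5167)/2.673=0.247 → t=2.106; u2·a0=0.6355·2.673=1.699; a1=0.693 < 1.699 ≤ a1+a2=2.673 → R2 fires; S=9 X=0 P=10 M=8 G=11
Draw 8: a1=0.847, a2=1.760, a3=0.000, a0=2.607; τ=−ln(0.8571)/2.607=0.059 → t=2.165; u2·a0=0.0847·2.607=0.221 ≤ a1=0.847 → R1 fires; S=9 X=0 P=10 M=10 G=10
Draw 9: a1=0.770, a2=2.200, a3=0.000, a0=2.970; τ=−ln(0.2937)/2.970=0.413 → t=2.577; u2·a0=0.5764·2.970=1.712; a1=0.770 < 1.712 ≤ a1+a2=2.970 → R2 fires; S=9 X=0 P=11 M=9 G=12
Draw 10: a1=0.924, a2=1.980, a3=0.000, a0=2.904; τ=−ln(0.0066)/2.904=1.729 → t=4.306; u2·a0=0.7220·2.904=2.097; a1=0.924 < 2.097 ≤ a1+a2=2.904 → R2 fires; S=9 X=0 P=12 M=8 G=14
Draw 11: a1=1.078, a2=1.760, a3=0.000, a0=2.838; τ=−ln(0.6996)/2.838=0.126 → t=4.432; u2·a0=0.6750·2.838=1.916; a1=1.078 < 1.916 ≤ a1+a2=2.838 → R2 fires; S=9 X=0 P=13 M=7 G=16
Draw 12: a1=1.232, a2=1.540, a3=0.000, a0=2.772; τ=−ln(0.6076)/2.772=0.180 → t=4.612 > T=4.47: stop.
G first becomes ≥ 15 when it reaches 16 at the event at t=4.432.

Threshold first reached at t = 4.432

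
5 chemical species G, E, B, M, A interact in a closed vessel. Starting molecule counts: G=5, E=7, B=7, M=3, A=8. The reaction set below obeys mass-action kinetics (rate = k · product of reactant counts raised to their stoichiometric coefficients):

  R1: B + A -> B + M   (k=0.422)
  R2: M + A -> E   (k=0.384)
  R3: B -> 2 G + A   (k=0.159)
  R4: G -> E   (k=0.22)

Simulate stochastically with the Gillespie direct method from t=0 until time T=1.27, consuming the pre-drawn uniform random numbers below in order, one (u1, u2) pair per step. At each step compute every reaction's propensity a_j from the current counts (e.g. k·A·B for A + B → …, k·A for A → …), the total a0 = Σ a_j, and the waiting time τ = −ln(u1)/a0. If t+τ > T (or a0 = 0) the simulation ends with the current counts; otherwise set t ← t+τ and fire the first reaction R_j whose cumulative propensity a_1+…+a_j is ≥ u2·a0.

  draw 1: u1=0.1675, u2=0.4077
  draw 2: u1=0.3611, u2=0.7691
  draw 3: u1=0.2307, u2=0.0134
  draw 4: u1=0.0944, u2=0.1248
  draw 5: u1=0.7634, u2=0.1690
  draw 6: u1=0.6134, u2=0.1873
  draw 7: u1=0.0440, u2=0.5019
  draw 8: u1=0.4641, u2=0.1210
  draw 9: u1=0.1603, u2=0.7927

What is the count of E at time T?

E at T = 9

t=0.000: G=5 E=7 B=7 M=3 A=8
Draw 1: a1=23.632, a2=9.216, a3=1.113, a4=1.100, a0=35.061; τ=−ln(0.1675)/35.061=0.051 → t=0.051; u2·a0=0.4077·35.061=14.294 ≤ a1=23.632 → R1 fires; G=5 E=7 B=7 M=4 A=7
Draw 2: a1=20.678, a2=10.752, a3=1.113, a4=1.100, a0=33.643; τ=−ln(0.3611)/33.643=0.030 → t=0.081; u2·a0=0.7691·33.643=25.875; a1=20.678 < 25.875 ≤ a1+a2=31.430 → R2 fires; G=5 E=8 B=7 M=3 A=6
Draw 3: a1=17.724, a2=6.912, a3=1.113, a4=1.100, a0=26.849; τ=−ln(0.2307)/26.849=0.055 → t=0.136; u2·a0=0.0134·26.849=0.360 ≤ a1=17.724 → R1 fires; G=5 E=8 B=7 M=4 A=5
Draw 4: a1=14.770, a2=7.680, a3=1.113, a4=1.100, a0=24.663; τ=−ln(0.0944)/24.663=0.096 → t=0.232; u2·a0=0.1248·24.663=3.078 ≤ a1=14.770 → R1 fires; G=5 E=8 B=7 M=5 A=4
Draw 5: a1=11.816, a2=7.680, a3=1.113, a4=1.100, a0=21.709; τ=−ln(0.7634)/21.709=0.012 → t=0.244; u2·a0=0.1690·21.709=3.669 ≤ a1=11.816 → R1 fires; G=5 E=8 B=7 M=6 A=3
Draw 6: a1=8.862, a2=6.912, a3=1.113, a4=1.100, a0=17.987; τ=−ln(0.6134)/17.987=0.027 → t=0.271; u2·a0=0.1873·17.987=3.369 ≤ a1=8.862 → R1 fires; G=5 E=8 B=7 M=7 A=2
Draw 7: a1=5.908, a2=5.376, a3=1.113, a4=1.100, a0=13.497; τ=−ln(0.0440)/13.497=0.231 → t=0.503; u2·a0=0.5019·13.497=6.774; a1=5.908 < 6.774 ≤ a1+a2=11.284 → R2 fires; G=5 E=9 B=7 M=6 A=1
Draw 8: a1=2.954, a2=2.304, a3=1.113, a4=1.100, a0=7.471; τ=−ln(0.4641)/7.471=0.103 → t=0.605; u2·a0=0.1210·7.471=0.904 ≤ a1=2.954 → R1 fires; G=5 E=9 B=7 M=7 A=0
Draw 9: a1=0.000, a2=0.000, a3=1.113, a4=1.100, a0=2.213; τ=−ln(0.1603)/2.213=0.827 → t=1.433 > T=1.27: stop.
Read off E at T=1.27: 9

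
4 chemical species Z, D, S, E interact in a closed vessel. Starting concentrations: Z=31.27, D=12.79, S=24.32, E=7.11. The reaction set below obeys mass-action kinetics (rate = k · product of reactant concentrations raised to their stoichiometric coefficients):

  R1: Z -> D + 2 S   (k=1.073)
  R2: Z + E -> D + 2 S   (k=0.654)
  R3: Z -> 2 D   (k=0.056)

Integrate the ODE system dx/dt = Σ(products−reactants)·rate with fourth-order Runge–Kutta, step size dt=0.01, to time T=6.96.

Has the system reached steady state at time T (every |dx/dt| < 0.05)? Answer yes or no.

RK4 with dt=0.01: 696 steps to T=6.96. Trajectory (selected grid times):
t=0.00: Z=31.27 D=12.79 S=24.32 E=7.11
t=0.77: Z=9.91 D=34.86 S=65.63 E=0.00
t=1.55: Z=4.11 D=40.95 S=76.66 E=0.00
t=2.32: Z=1.72 D=43.45 S=81.19 E=0.00
t=3.09: Z=0.72 D=44.50 S=83.09 E=0.00
t=3.87: Z=0.30 D=44.94 S=83.89 E=0.00
t=4.64: Z=0.13 D=45.13 S=84.22 E=0.00
t=5.41: Z=0.05 D=45.20 S=84.36 E=0.00
t=6.19: Z=0.02 D=45.24 S=84.42 E=0.00
t=6.96: Z=0.01 D=45.25 S=84.45 E=0.00
Rates at T: R1=0.0098, R2=0.0000, R3=0.0005
dx/dt at T (Σ net stoichiometry × rate): Z=-0.0103, D=+0.0108, S=+0.0196, E=-0.0000
Largest |dx/dt| is |+0.0196| (S) < 0.05 → steady.

Steady state at T: yes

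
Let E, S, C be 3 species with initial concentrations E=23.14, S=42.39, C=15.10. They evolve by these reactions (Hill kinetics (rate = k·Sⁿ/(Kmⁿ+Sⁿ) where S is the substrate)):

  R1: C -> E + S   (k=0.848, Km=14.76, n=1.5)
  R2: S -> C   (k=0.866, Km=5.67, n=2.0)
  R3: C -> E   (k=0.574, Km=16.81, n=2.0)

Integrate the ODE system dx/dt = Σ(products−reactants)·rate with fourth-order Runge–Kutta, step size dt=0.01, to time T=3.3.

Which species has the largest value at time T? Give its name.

RK4 with dt=0.01: 330 steps to T=3.3. Trajectory (selected grid times):
t=0.00: E=23.14 S=42.39 C=15.10
t=0.37: E=23.39 S=42.24 C=15.16
t=0.73: E=23.64 S=42.08 C=15.22
t=1.10: E=23.90 S=41.93 C=15.28
t=1.47: E=24.16 S=41.78 C=15.33
t=1.83: E=24.41 S=41.63 C=15.39
t=2.20: E=24.67 S=41.48 C=15.44
t=2.57: E=24.93 S=41.32 C=15.50
t=2.93: E=25.18 S=41.18 C=15.55
t=3.30: E=25.44 S=41.02 C=15.60
At T=3.3: E=25.44 S=41.02 C=15.60; the largest is S.

Dominant species at T: S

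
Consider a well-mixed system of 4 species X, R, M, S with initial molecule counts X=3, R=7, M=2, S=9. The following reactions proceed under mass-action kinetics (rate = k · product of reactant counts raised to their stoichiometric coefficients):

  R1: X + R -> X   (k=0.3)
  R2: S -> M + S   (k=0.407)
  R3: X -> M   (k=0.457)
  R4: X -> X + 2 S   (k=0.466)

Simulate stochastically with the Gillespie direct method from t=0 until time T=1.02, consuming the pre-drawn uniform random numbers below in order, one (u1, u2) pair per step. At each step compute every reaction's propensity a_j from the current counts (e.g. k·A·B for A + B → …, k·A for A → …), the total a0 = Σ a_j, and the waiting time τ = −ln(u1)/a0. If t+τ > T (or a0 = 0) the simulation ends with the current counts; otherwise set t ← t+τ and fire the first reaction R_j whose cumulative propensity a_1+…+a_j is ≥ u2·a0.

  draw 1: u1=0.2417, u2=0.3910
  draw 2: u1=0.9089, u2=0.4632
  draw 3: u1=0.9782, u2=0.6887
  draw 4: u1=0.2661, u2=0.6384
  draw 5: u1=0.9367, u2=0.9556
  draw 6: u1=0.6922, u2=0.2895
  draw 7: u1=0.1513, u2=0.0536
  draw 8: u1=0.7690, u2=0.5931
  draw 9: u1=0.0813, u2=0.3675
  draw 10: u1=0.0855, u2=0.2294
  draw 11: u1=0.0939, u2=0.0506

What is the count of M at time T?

M at T = 7

t=0.000: X=3 R=7 M=2 S=9
Draw 1: a1=6.300, a2=3.663, a3=1.371, a4=1.398, a0=12.732; τ=−ln(0.2417)/12.732=0.112 → t=0.112; u2·a0=0.3910·12.732=4.978 ≤ a1=6.300 → R1 fires; X=3 R=6 M=2 S=9
Draw 2: a1=5.400, a2=3.663, a3=1.371, a4=1.398, a0=11.832; τ=−ln(0.9089)/11.832=0.008 → t=0.120; u2·a0=0.4632·11.832=5.481; a1=5.400 < 5.481 ≤ a1+a2=9.063 → R2 fires; X=3 R=6 M=3 S=9
Draw 3: a1=5.400, a2=3.663, a3=1.371, a4=1.398, a0=11.832; τ=−ln(0.9782)/11.832=0.002 → t=0.121; u2·a0=0.6887·11.832=8.149; a1=5.400 < 8.149 ≤ a1+a2=9.063 → R2 fires; X=3 R=6 M=4 S=9
Draw 4: a1=5.400, a2=3.663, a3=1.371, a4=1.398, a0=11.832; τ=−ln(0.2661)/11.832=0.112 → t=0.233; u2·a0=0.6384·11.832=7.554; a1=5.400 < 7.554 ≤ a1+a2=9.063 → R2 fires; X=3 R=6 M=5 S=9
Draw 5: a1=5.400, a2=3.663, a3=1.371, a4=1.398, a0=11.832; τ=−ln(0.9367)/11.832=0.006 → t=0.239; u2·a0=0.9556·11.832=11.307; a1+…+a3=10.434 < 11.307 ≤ a1+…+a4=11.832 → R4 fires; X=3 R=6 M=5 S=11
Draw 6: a1=5.400, a2=4.477, a3=1.371, a4=1.398, a0=12.646; τ=−ln(0.6922)/12.646=0.029 → t=0.268; u2·a0=0.2895·12.646=3.661 ≤ a1=5.400 → R1 fires; X=3 R=5 M=5 S=11
Draw 7: a1=4.500, a2=4.477, a3=1.371, a4=1.398, a0=11.746; τ=−ln(0.1513)/11.746=0.161 → t=0.429; u2·a0=0.0536·11.746=0.630 ≤ a1=4.500 → R1 fires; X=3 R=4 M=5 S=11
Draw 8: a1=3.600, a2=4.477, a3=1.371, a4=1.398, a0=10.846; τ=−ln(0.7690)/10.846=0.024 → t=0.453; u2·a0=0.5931·10.846=6.433; a1=3.600 < 6.433 ≤ a1+a2=8.077 → R2 fires; X=3 R=4 M=6 S=11
Draw 9: a1=3.600, a2=4.477, a3=1.371, a4=1.398, a0=10.846; τ=−ln(0.0813)/10.846=0.231 → t=0.684; u2·a0=0.3675·10.846=3.986; a1=3.600 < 3.986 ≤ a1+a2=8.077 → R2 fires; X=3 R=4 M=7 S=11
Draw 10: a1=3.600, a2=4.477, a3=1.371, a4=1.398, a0=10.846; τ=−ln(0.0855)/10.846=0.227 → t=0.911; u2·a0=0.2294·10.846=2.488 ≤ a1=3.600 → R1 fires; X=3 R=3 M=7 S=11
Draw 11: a1=2.700, a2=4.477, a3=1.371, a4=1.398, a0=9.946; τ=−ln(0.0939)/9.946=0.238 → t=1.149 > T=1.02: stop.
Read off M at T=1.02: 7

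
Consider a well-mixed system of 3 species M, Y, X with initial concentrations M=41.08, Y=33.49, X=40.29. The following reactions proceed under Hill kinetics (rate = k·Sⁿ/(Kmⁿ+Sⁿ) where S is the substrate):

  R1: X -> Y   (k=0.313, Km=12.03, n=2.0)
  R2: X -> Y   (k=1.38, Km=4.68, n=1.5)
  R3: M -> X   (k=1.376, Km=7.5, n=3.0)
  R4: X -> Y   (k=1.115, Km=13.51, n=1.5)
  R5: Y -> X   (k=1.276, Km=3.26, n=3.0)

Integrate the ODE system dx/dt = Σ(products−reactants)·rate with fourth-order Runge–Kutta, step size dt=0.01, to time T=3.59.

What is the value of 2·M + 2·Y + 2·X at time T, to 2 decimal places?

Value at T = 229.72

Check how each reaction changes W = 2·M + 2·Y + 2·X (weight of products minus weight of reactants):
R1: X -> Y: (2·1) − (2·1) = 2 − 2 = 0
R2: X -> Y: (2·1) − (2·1) = 2 − 2 = 0
R3: M -> X: (2·1) − (2·1) = 2 − 2 = 0
R4: X -> Y: (2·1) − (2·1) = 2 − 2 = 0
R5: Y -> X: (2·1) − (2·1) = 2 − 2 = 0
Every reaction leaves W unchanged, so W is conserved and no simulation is needed: W(T) = W(0) = 2·41.08 + 2·33.49 + 2·40.29 = 229.72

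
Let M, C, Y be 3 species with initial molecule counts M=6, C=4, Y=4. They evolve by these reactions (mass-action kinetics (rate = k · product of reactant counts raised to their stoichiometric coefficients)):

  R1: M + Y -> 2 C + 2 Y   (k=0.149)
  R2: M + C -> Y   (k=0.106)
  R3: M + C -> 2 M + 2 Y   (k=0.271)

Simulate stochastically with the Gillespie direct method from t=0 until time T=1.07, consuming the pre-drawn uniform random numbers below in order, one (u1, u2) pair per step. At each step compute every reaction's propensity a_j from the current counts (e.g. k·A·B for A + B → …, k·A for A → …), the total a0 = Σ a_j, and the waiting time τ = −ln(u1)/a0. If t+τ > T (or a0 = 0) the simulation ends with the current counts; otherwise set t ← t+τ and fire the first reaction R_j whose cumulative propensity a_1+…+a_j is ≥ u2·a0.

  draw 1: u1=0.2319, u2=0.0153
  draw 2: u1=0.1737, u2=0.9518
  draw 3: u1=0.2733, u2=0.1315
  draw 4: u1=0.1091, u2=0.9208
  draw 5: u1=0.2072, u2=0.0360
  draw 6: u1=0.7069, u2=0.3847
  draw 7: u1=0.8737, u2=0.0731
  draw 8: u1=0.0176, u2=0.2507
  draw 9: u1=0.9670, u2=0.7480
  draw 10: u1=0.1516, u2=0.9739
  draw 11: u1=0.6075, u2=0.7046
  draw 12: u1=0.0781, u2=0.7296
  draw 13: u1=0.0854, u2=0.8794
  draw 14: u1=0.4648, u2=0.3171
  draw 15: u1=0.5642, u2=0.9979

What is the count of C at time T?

C at T = 8

t=0.000: M=6 C=4 Y=4
Draw 1: a1=3.576, a2=2.544, a3=6.504, a0=12.624; τ=−ln(0.2319)/12.624=0.116 → t=0.116; u2·a0=0.0153·12.624=0.193 ≤ a1=3.576 → R1 fires; M=5 C=6 Y=5
Draw 2: a1=3.725, a2=3.180, a3=8.130, a0=15.035; τ=−ln(0.1737)/15.035=0.116 → t=0.232; u2·a0=0.9518·15.035=14.310; a1+a2=6.905 < 14.310 ≤ a1+…+a3=15.035 → R3 fires; M=6 C=5 Y=7
Draw 3: a1=6.258, a2=3.180, a3=8.130, a0=17.568; τ=−ln(0.2733)/17.568=0.074 → t=0.306; u2·a0=0.1315·17.568=2.310 ≤ a1=6.258 → R1 fires; M=5 C=7 Y=8
Draw 4: a1=5.960, a2=3.710, a3=9.485, a0=19.155; τ=−ln(0.1091)/19.155=0.116 → t=0.422; u2·a0=0.9208·19.155=17.638; a1+a2=9.670 < 17.638 ≤ a1+…+a3=19.155 → R3 fires; M=6 C=6 Y=10
Draw 5: a1=8.940, a2=3.816, a3=9.756, a0=22.512; τ=−ln(0.2072)/22.512=0.070 → t=0.492; u2·a0=0.0360·22.512=0.810 ≤ a1=8.940 → R1 fires; M=5 C=8 Y=11
Draw 6: a1=8.195, a2=4.240, a3=10.840, a0=23.275; τ=−ln(0.7069)/23.275=0.015 → t=0.507; u2·a0=0.3847·23.275=8.954; a1=8.195 < 8.954 ≤ a1+a2=12.435 → R2 fires; M=4 C=7 Y=12
Draw 7: a1=7.152, a2=2.968, a3=7.588, a0=17.708; τ=−ln(0.8737)/17.708=0.008 → t=0.514; u2·a0=0.0731·17.708=1.294 ≤ a1=7.152 → R1 fires; M=3 C=9 Y=13
Draw 8: a1=5.811, a2=2.862, a3=7.317, a0=15.990; τ=−ln(0.0176)/15.990=0.253 → t=0.767; u2·a0=0.2507·15.990=4.009 ≤ a1=5.811 → R1 fires; M=2 C=11 Y=14
Draw 9: a1=4.172, a2=2.332, a3=5.962, a0=12.466; τ=−ln(0.9670)/12.466=0.003 → t=0.769; u2·a0=0.7480·12.466=9.325; a1+a2=6.504 < 9.325 ≤ a1+…+a3=12.466 → R3 fires; M=3 C=10 Y=16
Draw 10: a1=7.152, a2=3.180, a3=8.130, a0=18.462; τ=−ln(0.1516)/18.462=0.102 → t=0.872; u2·a0=0.9739·18.462=17.980; a1+a2=10.332 < 17.980 ≤ a1+…+a3=18.462 → R3 fires; M=4 C=9 Y=18
Draw 11: a1=10.728, a2=3.816, a3=9.756, a0=24.300; τ=−ln(0.6075)/24.300=0.021 → t=0.892; u2·a0=0.7046·24.300=17.122; a1+a2=14.544 < 17.122 ≤ a1+…+a3=24.300 → R3 fires; M=5 C=8 Y=20
Draw 12: a1=14.900, a2=4.240, a3=10.840, a0=29.980; τ=−ln(0.0781)/29.980=0.085 → t=0.977; u2·a0=0.7296·29.980=21.873; a1+a2=19.140 < 21.873 ≤ a1+…+a3=29.980 → R3 fires; M=6 C=7 Y=22
Draw 13: a1=19.668, a2=4.452, a3=11.382, a0=35.502; τ=−ln(0.0854)/35.502=0.069 → t=1.047; u2·a0=0.8794·35.502=31.220; a1+a2=24.120 < 31.220 ≤ a1+…+a3=35.502 → R3 fires; M=7 C=6 Y=24
Draw 14: a1=25.032, a2=4.452, a3=11.382, a0=40.866; τ=−ln(0.4648)/40.866=0.019 → t=1.065; u2·a0=0.3171·40.866=12.959 ≤ a1=25.032 → R1 fires; M=6 C=8 Y=25
Draw 15: a1=22.350, a2=5.088, a3=13.008, a0=40.446; τ=−ln(0.5642)/40.446=0.014 → t=1.079 > T=1.07: stop.
Read off C at T=1.07: 8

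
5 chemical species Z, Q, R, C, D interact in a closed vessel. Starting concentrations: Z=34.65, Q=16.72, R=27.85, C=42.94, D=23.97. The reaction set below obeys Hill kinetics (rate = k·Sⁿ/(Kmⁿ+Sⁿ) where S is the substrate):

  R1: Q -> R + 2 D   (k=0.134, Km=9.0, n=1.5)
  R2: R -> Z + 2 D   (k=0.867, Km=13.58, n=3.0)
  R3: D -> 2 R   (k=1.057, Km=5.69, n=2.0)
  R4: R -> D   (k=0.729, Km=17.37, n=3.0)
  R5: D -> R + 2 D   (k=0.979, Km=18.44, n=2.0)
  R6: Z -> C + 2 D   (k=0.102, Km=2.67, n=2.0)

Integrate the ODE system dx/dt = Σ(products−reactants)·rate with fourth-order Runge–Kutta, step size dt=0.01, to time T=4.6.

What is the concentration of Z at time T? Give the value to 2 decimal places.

RK4 with dt=0.01: 460 steps to T=4.6. Trajectory (selected grid times):
t=0.00: Z=34.65 Q=16.72 R=27.85 C=42.94 D=23.97
t=0.51: Z=35.00 Q=16.67 R=28.54 C=42.99 D=25.08
t=1.02: Z=35.34 Q=16.62 R=29.24 C=43.04 D=26.20
t=1.53: Z=35.70 Q=16.57 R=29.95 C=43.10 D=27.34
t=2.04: Z=36.05 Q=16.52 R=30.66 C=43.15 D=28.49
t=2.56: Z=36.41 Q=16.47 R=31.39 C=43.20 D=29.69
t=3.07: Z=36.77 Q=16.43 R=32.12 C=43.25 D=30.87
t=3.58: Z=37.13 Q=16.38 R=32.85 C=43.30 D=32.07
t=4.09: Z=37.49 Q=16.33 R=33.58 C=43.35 D=33.28
t=4.60: Z=37.86 Q=16.28 R=34.32 C=43.41 D=34.50
Read off Z at T=4.6: 37.86

Z at T = 37.86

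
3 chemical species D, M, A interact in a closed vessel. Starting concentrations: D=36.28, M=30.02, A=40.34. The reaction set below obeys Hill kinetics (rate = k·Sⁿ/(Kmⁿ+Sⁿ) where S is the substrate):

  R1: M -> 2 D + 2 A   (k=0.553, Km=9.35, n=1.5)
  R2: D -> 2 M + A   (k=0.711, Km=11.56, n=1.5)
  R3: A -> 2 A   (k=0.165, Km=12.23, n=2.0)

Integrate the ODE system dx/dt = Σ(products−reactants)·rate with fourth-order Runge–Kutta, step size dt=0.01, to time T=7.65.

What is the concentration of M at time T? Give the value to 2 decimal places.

M at T = 35.64

RK4 with dt=0.01: 765 steps to T=7.65. Trajectory (selected grid times):
t=0.00: D=36.28 M=30.02 A=40.34
t=0.85: D=36.57 M=30.64 A=41.78
t=1.70: D=36.86 M=31.27 A=43.23
t=2.55: D=37.16 M=31.89 A=44.69
t=3.40: D=37.46 M=32.52 A=46.15
t=4.25: D=37.75 M=33.14 A=47.61
t=5.10: D=38.06 M=33.77 A=49.08
t=5.95: D=38.36 M=34.39 A=50.55
t=6.80: D=38.67 M=35.02 A=52.03
t=7.65: D=38.97 M=35.64 A=53.51
Read off M at T=7.65: 35.64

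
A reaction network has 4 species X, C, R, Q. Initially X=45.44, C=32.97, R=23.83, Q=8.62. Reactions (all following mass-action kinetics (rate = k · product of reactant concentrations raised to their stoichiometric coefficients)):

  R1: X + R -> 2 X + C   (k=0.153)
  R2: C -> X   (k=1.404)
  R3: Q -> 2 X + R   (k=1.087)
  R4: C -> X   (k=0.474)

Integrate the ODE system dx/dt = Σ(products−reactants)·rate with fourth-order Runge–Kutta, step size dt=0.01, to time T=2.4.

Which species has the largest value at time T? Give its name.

Dominant species at T: X

RK4 with dt=0.01: 240 steps to T=2.4. Trajectory (selected grid times):
t=0.00: X=45.44 C=32.97 R=23.83 Q=8.62
t=0.27: X=93.88 C=37.52 R=1.72 Q=6.43
t=0.53: X=115.24 C=25.23 R=0.35 Q=4.85
t=0.80: X=129.42 C=16.25 R=0.21 Q=3.61
t=1.07: X=138.93 C=10.55 R=0.15 Q=2.69
t=1.33: X=145.19 C=7.03 R=0.11 Q=2.03
t=1.60: X=149.69 C=4.65 R=0.08 Q=1.51
t=1.87: X=152.81 C=3.12 R=0.06 Q=1.13
t=2.13: X=154.92 C=2.14 R=0.04 Q=0.85
t=2.40: X=156.49 C=1.47 R=0.03 Q=0.63
At T=2.4: X=156.49 C=1.47 R=0.03 Q=0.63; the largest is X.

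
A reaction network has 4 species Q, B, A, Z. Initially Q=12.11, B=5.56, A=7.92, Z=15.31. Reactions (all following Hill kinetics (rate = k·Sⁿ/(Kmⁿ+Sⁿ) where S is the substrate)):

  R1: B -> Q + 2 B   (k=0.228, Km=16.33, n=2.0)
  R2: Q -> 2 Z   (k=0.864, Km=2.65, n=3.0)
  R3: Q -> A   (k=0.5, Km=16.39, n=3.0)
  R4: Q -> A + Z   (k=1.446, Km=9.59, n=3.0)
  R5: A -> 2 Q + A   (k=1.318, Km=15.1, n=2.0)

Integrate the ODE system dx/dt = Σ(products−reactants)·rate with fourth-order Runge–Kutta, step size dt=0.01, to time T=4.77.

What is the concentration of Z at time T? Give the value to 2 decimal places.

Z at T = 26.87

RK4 with dt=0.01: 477 steps to T=4.77. Trajectory (selected grid times):
t=0.00: Q=12.11 B=5.56 A=7.92 Z=15.31
t=0.53: Q=11.42 B=5.57 A=8.49 Z=16.71
t=1.06: Q=10.80 B=5.59 A=9.02 Z=18.08
t=1.59: Q=10.26 B=5.60 A=9.51 Z=19.42
t=2.12: Q=9.77 B=5.61 A=9.97 Z=20.73
t=2.65: Q=9.35 B=5.62 A=10.39 Z=22.00
t=3.18: Q=8.98 B=5.64 A=10.79 Z=23.26
t=3.71: Q=8.66 B=5.65 A=11.16 Z=24.48
t=4.24: Q=8.38 B=5.66 A=11.51 Z=25.69
t=4.77: Q=8.15 B=5.68 A=11.83 Z=26.87
Read off Z at T=4.77: 26.87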